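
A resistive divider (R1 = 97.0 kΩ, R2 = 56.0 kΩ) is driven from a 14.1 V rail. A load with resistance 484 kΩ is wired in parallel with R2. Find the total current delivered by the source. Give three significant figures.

I ≈ 0.0958 mA

R2‖R_L = 50.19 kΩ, so the source sees R1 + R2‖R_L = 147.2 kΩ.
I = 14.1 V / 147.2 kΩ = 0.0958 mA.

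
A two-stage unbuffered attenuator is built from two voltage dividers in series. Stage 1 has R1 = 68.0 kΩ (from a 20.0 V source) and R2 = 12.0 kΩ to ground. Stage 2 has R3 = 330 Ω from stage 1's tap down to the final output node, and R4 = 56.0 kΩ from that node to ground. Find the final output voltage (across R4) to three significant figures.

V_out ≈ 2.53 V

Stage 2 presents R3+R4 = 56330 Ω as a load on stage 1's tap.
Stage 1's lower leg becomes R2‖(R3+R4) = 9893 Ω, so V_mid = 20.0 × 9893/77890 = 2.540 V.
Stage 2 is itself unloaded: V_out = V_mid × R4/(R3+R4) = 2.540 × 56000/56330 = 2.53 V.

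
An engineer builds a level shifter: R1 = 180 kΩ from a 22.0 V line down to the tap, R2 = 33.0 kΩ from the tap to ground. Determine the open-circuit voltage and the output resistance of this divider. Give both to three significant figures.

V_th = 3.41 V, R_th = 27.9 kΩ

V_th is the open-circuit tap voltage: 22.0 × 33.0/(180 + 33.0) = 3.41 V.
With the supply zeroed, R1 and R2 appear in parallel from the tap: R_th = R1‖R2 = (180 × 33.0)/213.0 = 27.9 kΩ.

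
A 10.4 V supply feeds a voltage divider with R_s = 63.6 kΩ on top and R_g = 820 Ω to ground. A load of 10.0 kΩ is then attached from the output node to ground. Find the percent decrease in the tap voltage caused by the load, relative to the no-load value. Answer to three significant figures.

7.49 %

The divider's output (Thévenin) resistance is R_s‖R_g = 809.6 Ω.
Fractional drop under load = R_th/(R_th + R_L) = 809.6 / (809.6 + 10000) = 0.07489.
So the output falls by 7.49 %.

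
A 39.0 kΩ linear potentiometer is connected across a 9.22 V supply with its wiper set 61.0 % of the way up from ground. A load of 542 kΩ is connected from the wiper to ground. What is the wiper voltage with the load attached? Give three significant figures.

The wiper splits the pot into (1−α)R = 15.21 kΩ above and αR = 23.79 kΩ below.
Lower section ‖ load = 22.79 kΩ.
V_wiper = 9.22 × 22.79/(15.21 + 22.79) = 5.53 V.

V ≈ 5.53 V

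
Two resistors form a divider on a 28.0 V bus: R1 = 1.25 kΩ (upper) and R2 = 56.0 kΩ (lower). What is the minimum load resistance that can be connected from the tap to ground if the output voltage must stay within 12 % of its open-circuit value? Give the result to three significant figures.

R_L(min) ≈ 8.97 kΩ

Output resistance R_th = R1‖R2 = (1.25 × 56.0)/57.25 = 1.223 kΩ.
The fractional drop is R_th/(R_th + R_L); requiring this ≤ 0.120 gives R_L ≥ R_th(1/0.120 − 1) = 1.223 × 7.333 = 8.97 kΩ.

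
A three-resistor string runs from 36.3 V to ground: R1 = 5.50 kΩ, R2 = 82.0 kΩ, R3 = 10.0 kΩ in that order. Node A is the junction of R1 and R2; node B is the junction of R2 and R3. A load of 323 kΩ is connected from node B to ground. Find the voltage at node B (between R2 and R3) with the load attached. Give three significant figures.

At node B, R3 is in parallel with the load: R3‖R_L = 9.700 kΩ.
Below node A the resistance is R2 + (R3‖R_L) = 91.70 kΩ, so V_A = 36.3 × 91.70/97.20 = 34.25 V.
Then V_B = V_A × (R3‖R_L)/(R2 + R3‖R_L) = 34.25 × 9.700/91.70 = 3.62 V.

V ≈ 3.62 V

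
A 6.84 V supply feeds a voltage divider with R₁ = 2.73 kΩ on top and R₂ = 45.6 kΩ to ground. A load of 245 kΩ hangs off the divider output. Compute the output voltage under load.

The load sits in parallel with R₂: R₂‖R_L = (45.6 × 245) / (45.6 + 245) = 38.44 kΩ.
V_out = 6.84 × 38.44 / (2.73 + 38.44) = 6.84 × 38.44/41.17 = 6.39 V.
(Unloaded it would have been 6.45 V.)

V_out ≈ 6.39 V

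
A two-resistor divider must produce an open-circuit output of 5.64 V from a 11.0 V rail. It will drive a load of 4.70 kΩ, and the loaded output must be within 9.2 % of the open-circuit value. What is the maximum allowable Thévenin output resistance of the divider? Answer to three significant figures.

Loading drop = R_th/(R_th + R_L) ≤ 0.0920, so R_th ≤ R_L · ε/(1−ε) = 4.70 kΩ × 0.0920/0.9080 = 476 Ω.
(Any R1, R2 with R2/(R1+R2) = 0.513 and R1‖R2 ≤ 476 Ω will meet the spec.)

R_th ≤ 476 Ω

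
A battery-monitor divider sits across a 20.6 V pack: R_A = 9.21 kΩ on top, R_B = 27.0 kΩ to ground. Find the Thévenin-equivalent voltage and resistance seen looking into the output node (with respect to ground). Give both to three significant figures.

V_th = 15.4 V, R_th = 6.87 kΩ

V_th is the open-circuit tap voltage: 20.6 × 27.0/(9.21 + 27.0) = 15.4 V.
With the supply zeroed, R_A and R_B appear in parallel from the tap: R_th = R_A‖R_B = (9.21 × 27.0)/36.21 = 6.87 kΩ.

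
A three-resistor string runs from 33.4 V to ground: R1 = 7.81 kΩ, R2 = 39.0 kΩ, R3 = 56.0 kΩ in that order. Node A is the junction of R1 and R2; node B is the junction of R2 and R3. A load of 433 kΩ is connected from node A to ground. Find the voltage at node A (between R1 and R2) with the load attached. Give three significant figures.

V ≈ 30.4 V

Below node A the series string R2+R3 = 95.00 kΩ sits in parallel with the 433 kΩ load: 77.91 kΩ.
V_A = 33.4 × 77.91/(7.81 + 77.91) = 30.4 V.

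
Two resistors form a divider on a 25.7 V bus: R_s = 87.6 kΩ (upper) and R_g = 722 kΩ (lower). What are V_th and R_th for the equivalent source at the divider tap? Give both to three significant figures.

V_th = 22.9 V, R_th = 78.1 kΩ

V_th is the open-circuit tap voltage: 25.7 × 722/(87.6 + 722) = 22.9 V.
With the supply zeroed, R_s and R_g appear in parallel from the tap: R_th = R_s‖R_g = (87.6 × 722)/809.6 = 78.1 kΩ.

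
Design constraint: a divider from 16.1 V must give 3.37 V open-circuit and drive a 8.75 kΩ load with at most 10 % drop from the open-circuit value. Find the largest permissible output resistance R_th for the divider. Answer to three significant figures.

Loading drop = R_th/(R_th + R_L) ≤ 0.100, so R_th ≤ R_L · ε/(1−ε) = 8.75 kΩ × 0.100/0.9000 = 972 Ω.

R_th ≤ 972 Ω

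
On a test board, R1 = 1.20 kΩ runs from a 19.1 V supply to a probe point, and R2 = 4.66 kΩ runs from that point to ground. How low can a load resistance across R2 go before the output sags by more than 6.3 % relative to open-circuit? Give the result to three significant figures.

R_L(min) ≈ 14.2 kΩ

Output resistance R_th = R1‖R2 = (1200 × 4660)/5860 = 954.3 Ω.
The fractional drop is R_th/(R_th + R_L); requiring this ≤ 0.0630 gives R_L ≥ R_th(1/0.0630 − 1) = 954.3 × 14.87 = 14.2 kΩ.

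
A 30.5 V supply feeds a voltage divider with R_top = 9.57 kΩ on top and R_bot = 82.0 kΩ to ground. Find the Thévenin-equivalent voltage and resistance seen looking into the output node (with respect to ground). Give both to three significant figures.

V_th = 27.3 V, R_th = 8.57 kΩ

V_th is the open-circuit tap voltage: 30.5 × 82.0/(9.57 + 82.0) = 27.3 V.
With the supply zeroed, R_top and R_bot appear in parallel from the tap: R_th = R_top‖R_bot = (9.57 × 82.0)/91.57 = 8.57 kΩ.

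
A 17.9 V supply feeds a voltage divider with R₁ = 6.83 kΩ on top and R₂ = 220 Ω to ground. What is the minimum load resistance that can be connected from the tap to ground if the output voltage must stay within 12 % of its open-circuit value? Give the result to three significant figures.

Output resistance R_th = R₁‖R₂ = (6830 × 220)/7050 = 213.1 Ω.
The fractional drop is R_th/(R_th + R_L); requiring this ≤ 0.120 gives R_L ≥ R_th(1/0.120 − 1) = 213.1 × 7.333 = 1.56 kΩ.

R_L(min) ≈ 1.56 kΩ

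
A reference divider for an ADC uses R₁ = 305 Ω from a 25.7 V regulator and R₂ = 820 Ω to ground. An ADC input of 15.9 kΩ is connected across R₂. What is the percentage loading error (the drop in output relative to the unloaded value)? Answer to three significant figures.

1.38 %

The divider's output (Thévenin) resistance is R₁‖R₂ = 222.3 Ω.
Fractional drop under load = R_th/(R_th + R_L) = 222.3 / (222.3 + 15900) = 0.01379.
So the output falls by 1.38 %.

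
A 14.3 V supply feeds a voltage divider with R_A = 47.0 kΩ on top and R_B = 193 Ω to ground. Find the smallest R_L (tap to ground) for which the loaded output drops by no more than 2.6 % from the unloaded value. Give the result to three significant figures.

Output resistance R_th = R_A‖R_B = (47000 × 193)/47190 = 192.2 Ω.
The fractional drop is R_th/(R_th + R_L); requiring this ≤ 0.0260 gives R_L ≥ R_th(1/0.0260 − 1) = 192.2 × 37.46 = 7.20 kΩ.

R_L(min) ≈ 7.20 kΩ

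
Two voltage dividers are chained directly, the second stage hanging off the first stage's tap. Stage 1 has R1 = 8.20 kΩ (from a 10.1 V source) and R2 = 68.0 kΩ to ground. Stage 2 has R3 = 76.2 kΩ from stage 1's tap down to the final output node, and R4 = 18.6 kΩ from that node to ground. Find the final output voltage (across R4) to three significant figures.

V_out ≈ 1.64 V

Stage 2 presents R3+R4 = 94.80 kΩ as a load on stage 1's tap.
Stage 1's lower leg becomes R2‖(R3+R4) = 39.60 kΩ, so V_mid = 10.1 × 39.60/47.80 = 8.367 V.
Stage 2 is itself unloaded: V_out = V_mid × R4/(R3+R4) = 8.367 × 18.6/94.80 = 1.64 V.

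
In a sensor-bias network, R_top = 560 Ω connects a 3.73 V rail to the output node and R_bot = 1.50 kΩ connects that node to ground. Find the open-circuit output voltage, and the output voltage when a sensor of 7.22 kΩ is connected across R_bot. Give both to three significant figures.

Open-circuit: V = 3.73 × 1500/(560 + 1500) = 2.72 V.
With the load, R_bot becomes R_bot‖R_L = 1242 Ω, so V = 3.73 × 1242/1802 = 2.57 V.

Unloaded: 2.72 V; loaded: 2.57 V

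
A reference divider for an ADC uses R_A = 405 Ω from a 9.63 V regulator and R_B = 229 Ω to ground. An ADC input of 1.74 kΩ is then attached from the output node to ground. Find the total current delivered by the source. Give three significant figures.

I ≈ 15.9 mA

R_B‖R_L = 202.4 Ω, so the source sees R_A + R_B‖R_L = 607.4 Ω.
I = 9.63 V / 607.4 Ω = 15.9 mA.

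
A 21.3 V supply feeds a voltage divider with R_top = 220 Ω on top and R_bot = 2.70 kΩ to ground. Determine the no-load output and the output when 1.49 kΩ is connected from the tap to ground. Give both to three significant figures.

Unloaded: 19.7 V; loaded: 17.3 V

Open-circuit: V = 21.3 × 2700/(220 + 2700) = 19.7 V.
With the load, R_bot becomes R_bot‖R_L = 960.1 Ω, so V = 21.3 × 960.1/1180 = 17.3 V.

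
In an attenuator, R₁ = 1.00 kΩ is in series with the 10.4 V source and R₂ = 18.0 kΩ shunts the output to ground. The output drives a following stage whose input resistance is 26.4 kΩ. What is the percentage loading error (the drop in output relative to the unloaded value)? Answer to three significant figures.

3.46 %

The divider's output (Thévenin) resistance is R₁‖R₂ = 0.9474 kΩ.
Fractional drop under load = R_th/(R_th + R_L) = 0.9474 / (0.9474 + 26.4) = 0.03464.
So the output falls by 3.46 %.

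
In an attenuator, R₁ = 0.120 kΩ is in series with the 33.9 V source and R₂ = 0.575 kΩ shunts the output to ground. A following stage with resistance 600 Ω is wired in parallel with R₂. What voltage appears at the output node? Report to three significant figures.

V_out ≈ 24.1 V

The load sits in parallel with R₂: R₂‖R_L = (575 × 600) / (575 + 600) = 293.6 Ω.
V_out = 33.9 × 293.6 / (120 + 293.6) = 33.9 × 293.6/413.6 = 24.1 V.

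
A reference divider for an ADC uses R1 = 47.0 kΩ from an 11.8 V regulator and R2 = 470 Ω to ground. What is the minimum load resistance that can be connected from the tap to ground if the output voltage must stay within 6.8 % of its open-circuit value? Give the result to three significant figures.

Output resistance R_th = R1‖R2 = (47000 × 470)/47470 = 465.3 Ω.
The fractional drop is R_th/(R_th + R_L); requiring this ≤ 0.0680 gives R_L ≥ R_th(1/0.0680 − 1) = 465.3 × 13.71 = 6.38 kΩ.

R_L(min) ≈ 6.38 kΩ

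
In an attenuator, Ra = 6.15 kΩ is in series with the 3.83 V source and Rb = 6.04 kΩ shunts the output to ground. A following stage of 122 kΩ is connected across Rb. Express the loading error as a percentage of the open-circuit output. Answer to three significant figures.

2.44 %

The divider's output (Thévenin) resistance is Ra‖Rb = 3.047 kΩ.
Fractional drop under load = R_th/(R_th + R_L) = 3.047 / (3.047 + 122) = 0.02437.
So the output falls by 2.44 %.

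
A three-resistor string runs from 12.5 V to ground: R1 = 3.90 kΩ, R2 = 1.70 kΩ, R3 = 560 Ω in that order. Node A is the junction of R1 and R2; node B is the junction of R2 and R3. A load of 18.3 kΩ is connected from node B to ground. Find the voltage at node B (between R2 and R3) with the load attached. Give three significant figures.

V ≈ 1.11 V

At node B, R3 is in parallel with the load: R3‖R_L = 543.4 Ω.
Below node A the resistance is R2 + (R3‖R_L) = 2243 Ω, so V_A = 12.5 × 2243/6143 = 4.565 V.
Then V_B = V_A × (R3‖R_L)/(R2 + R3‖R_L) = 4.565 × 543.4/2243 = 1.11 V.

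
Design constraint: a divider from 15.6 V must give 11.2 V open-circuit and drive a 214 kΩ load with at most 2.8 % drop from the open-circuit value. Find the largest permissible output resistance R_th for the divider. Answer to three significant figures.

Loading drop = R_th/(R_th + R_L) ≤ 0.0280, so R_th ≤ R_L · ε/(1−ε) = 214 kΩ × 0.0280/0.9720 = 6.16 kΩ.
(Any R1, R2 with R2/(R1+R2) = 0.718 and R1‖R2 ≤ 6.16 kΩ will meet the spec.)

R_th ≤ 6.16 kΩ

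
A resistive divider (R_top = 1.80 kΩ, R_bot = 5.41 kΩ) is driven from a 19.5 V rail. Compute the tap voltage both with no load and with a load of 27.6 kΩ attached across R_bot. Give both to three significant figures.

Unloaded: 14.6 V; loaded: 13.9 V

Open-circuit: V = 19.5 × 5.41/(1.80 + 5.41) = 14.6 V.
With the load, R_bot becomes R_bot‖R_L = 4.523 kΩ, so V = 19.5 × 4.523/6.323 = 13.9 V.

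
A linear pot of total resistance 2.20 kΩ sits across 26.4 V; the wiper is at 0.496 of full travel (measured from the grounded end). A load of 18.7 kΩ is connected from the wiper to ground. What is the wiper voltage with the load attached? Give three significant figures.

V ≈ 12.7 V

The wiper splits the pot into (1−α)R = 1.109 kΩ above and αR = 1.091 kΩ below.
Lower section ‖ load = 1.031 kΩ.
V_wiper = 26.4 × 1.031/(1.109 + 1.031) = 12.7 V.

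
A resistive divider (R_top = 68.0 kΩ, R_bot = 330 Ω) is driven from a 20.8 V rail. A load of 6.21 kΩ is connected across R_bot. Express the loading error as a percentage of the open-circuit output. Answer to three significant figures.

5.02 %

The divider's output (Thévenin) resistance is R_top‖R_bot = 328.4 Ω.
Fractional drop under load = R_th/(R_th + R_L) = 328.4 / (328.4 + 6210) = 0.05023.
So the output falls by 5.02 %.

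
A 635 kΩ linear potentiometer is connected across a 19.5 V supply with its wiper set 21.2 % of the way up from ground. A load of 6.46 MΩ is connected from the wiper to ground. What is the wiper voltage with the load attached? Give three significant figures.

The wiper splits the pot into (1−α)R = 500.4 kΩ above and αR = 134.6 kΩ below.
Lower section ‖ load = 131.9 kΩ.
V_wiper = 19.5 × 131.9/(500.4 + 131.9) = 4.07 V.

V ≈ 4.07 V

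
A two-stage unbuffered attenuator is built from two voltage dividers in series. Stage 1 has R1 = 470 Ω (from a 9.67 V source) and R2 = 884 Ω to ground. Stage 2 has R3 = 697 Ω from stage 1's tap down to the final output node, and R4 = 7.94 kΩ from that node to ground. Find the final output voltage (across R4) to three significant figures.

V_out ≈ 5.60 V

Stage 2 presents R3+R4 = 8637 Ω as a load on stage 1's tap.
Stage 1's lower leg becomes R2‖(R3+R4) = 801.9 Ω, so V_mid = 9.67 × 801.9/1272 = 6.097 V.
Stage 2 is itself unloaded: V_out = V_mid × R4/(R3+R4) = 6.097 × 7940/8637 = 5.60 V.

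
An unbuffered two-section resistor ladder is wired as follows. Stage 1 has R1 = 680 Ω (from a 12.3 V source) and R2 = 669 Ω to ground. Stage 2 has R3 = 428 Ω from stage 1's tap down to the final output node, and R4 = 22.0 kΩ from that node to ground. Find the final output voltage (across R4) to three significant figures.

V_out ≈ 5.89 V

Stage 2 presents R3+R4 = 22430 Ω as a load on stage 1's tap.
Stage 1's lower leg becomes R2‖(R3+R4) = 649.6 Ω, so V_mid = 12.3 × 649.6/1330 = 6.009 V.
Stage 2 is itself unloaded: V_out = V_mid × R4/(R3+R4) = 6.009 × 22000/22430 = 5.89 V.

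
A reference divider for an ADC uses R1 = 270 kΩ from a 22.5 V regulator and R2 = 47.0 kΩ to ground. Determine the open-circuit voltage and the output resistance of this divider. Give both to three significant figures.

V_th is the open-circuit tap voltage: 22.5 × 47.0/(270 + 47.0) = 3.34 V.
With the supply zeroed, R1 and R2 appear in parallel from the tap: R_th = R1‖R2 = (270 × 47.0)/317.0 = 40.0 kΩ.

V_th = 3.34 V, R_th = 40.0 kΩ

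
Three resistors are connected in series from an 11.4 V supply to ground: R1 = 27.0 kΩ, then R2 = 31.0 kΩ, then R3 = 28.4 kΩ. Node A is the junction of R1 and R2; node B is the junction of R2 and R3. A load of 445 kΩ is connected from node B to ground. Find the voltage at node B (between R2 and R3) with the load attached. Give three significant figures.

At node B, R3 is in parallel with the load: R3‖R_L = 26.70 kΩ.
Below node A the resistance is R2 + (R3‖R_L) = 57.70 kΩ, so V_A = 11.4 × 57.70/84.70 = 7.766 V.
Then V_B = V_A × (R3‖R_L)/(R2 + R3‖R_L) = 7.766 × 26.70/57.70 = 3.59 V.

V ≈ 3.59 V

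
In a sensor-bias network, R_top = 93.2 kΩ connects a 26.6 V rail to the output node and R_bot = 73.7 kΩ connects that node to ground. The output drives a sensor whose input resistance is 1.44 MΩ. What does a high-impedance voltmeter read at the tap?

V_out ≈ 11.4 V

The load sits in parallel with R_bot: R_bot‖R_L = (73.7 × 1440) / (73.7 + 1440) = 70.11 kΩ.
V_out = 26.6 × 70.11 / (93.2 + 70.11) = 26.6 × 70.11/163.3 = 11.4 V.
(Unloaded it would have been 11.7 V.)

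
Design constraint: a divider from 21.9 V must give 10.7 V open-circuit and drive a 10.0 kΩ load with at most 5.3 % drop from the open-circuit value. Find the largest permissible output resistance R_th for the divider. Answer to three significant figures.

R_th ≤ 560 Ω

Loading drop = R_th/(R_th + R_L) ≤ 0.0530, so R_th ≤ R_L · ε/(1−ε) = 10.0 kΩ × 0.0530/0.9470 = 560 Ω.
(Any R1, R2 with R2/(R1+R2) = 0.489 and R1‖R2 ≤ 560 Ω will meet the spec.)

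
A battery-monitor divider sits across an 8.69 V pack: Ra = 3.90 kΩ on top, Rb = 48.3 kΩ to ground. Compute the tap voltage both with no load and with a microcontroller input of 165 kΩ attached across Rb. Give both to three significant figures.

Open-circuit: V = 8.69 × 48.3/(3.90 + 48.3) = 8.04 V.
With the load, Rb becomes Rb‖R_L = 37.36 kΩ, so V = 8.69 × 37.36/41.26 = 7.87 V.

Unloaded: 8.04 V; loaded: 7.87 V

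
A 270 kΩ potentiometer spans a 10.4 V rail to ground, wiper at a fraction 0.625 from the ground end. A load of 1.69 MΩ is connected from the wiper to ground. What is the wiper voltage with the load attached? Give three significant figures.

V ≈ 6.27 V

The wiper splits the pot into (1−α)R = 101.2 kΩ above and αR = 168.8 kΩ below.
Lower section ‖ load = 153.4 kΩ.
V_wiper = 10.4 × 153.4/(101.2 + 153.4) = 6.27 V.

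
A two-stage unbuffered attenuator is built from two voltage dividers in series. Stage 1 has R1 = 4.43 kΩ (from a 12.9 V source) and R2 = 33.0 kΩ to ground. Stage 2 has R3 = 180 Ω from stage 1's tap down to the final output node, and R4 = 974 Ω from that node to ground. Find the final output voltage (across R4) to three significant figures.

Stage 2 presents R3+R4 = 1154 Ω as a load on stage 1's tap.
Stage 1's lower leg becomes R2‖(R3+R4) = 1115 Ω, so V_mid = 12.9 × 1115/5545 = 2.594 V.
Stage 2 is itself unloaded: V_out = V_mid × R4/(R3+R4) = 2.594 × 974/1154 = 2.19 V.

V_out ≈ 2.19 V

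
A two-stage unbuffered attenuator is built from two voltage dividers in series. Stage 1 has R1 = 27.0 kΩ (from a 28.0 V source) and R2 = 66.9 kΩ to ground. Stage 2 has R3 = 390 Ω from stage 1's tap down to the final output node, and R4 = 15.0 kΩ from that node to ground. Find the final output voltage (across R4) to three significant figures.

Stage 2 presents R3+R4 = 15390 Ω as a load on stage 1's tap.
Stage 1's lower leg becomes R2‖(R3+R4) = 12510 Ω, so V_mid = 28.0 × 12510/39510 = 8.866 V.
Stage 2 is itself unloaded: V_out = V_mid × R4/(R3+R4) = 8.866 × 15000/15390 = 8.64 V.

V_out ≈ 8.64 V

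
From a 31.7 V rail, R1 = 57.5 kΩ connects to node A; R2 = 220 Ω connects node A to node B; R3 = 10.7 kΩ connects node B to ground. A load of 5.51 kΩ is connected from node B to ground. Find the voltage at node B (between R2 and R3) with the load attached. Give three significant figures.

V ≈ 1.88 V

At node B, R3 is in parallel with the load: R3‖R_L = 3637 Ω.
Below node A the resistance is R2 + (R3‖R_L) = 3857 Ω, so V_A = 31.7 × 3857/61360 = 1.993 V.
Then V_B = V_A × (R3‖R_L)/(R2 + R3‖R_L) = 1.993 × 3637/3857 = 1.88 V.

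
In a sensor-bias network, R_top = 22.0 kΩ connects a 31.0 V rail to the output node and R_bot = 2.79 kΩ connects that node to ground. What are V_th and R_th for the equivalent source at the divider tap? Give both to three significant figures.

V_th = 3.49 V, R_th = 2.48 kΩ

V_th is the open-circuit tap voltage: 31.0 × 2.79/(22.0 + 2.79) = 3.49 V.
With the supply zeroed, R_top and R_bot appear in parallel from the tap: R_th = R_top‖R_bot = (22.0 × 2.79)/24.79 = 2.48 kΩ.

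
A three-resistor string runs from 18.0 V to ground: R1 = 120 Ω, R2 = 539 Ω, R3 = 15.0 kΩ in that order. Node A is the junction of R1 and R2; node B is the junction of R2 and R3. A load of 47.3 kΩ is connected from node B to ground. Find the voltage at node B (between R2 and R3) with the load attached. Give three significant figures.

V ≈ 17.0 V

At node B, R3 is in parallel with the load: R3‖R_L = 11390 Ω.
Below node A the resistance is R2 + (R3‖R_L) = 11930 Ω, so V_A = 18.0 × 11930/12050 = 17.82 V.
Then V_B = V_A × (R3‖R_L)/(R2 + R3‖R_L) = 17.82 × 11390/11930 = 17.0 V.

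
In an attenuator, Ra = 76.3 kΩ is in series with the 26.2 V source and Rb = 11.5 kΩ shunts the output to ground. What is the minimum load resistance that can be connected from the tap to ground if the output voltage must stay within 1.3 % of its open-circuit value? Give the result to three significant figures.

Output resistance R_th = Ra‖Rb = (76.3 × 11.5)/87.80 = 9.994 kΩ.
The fractional drop is R_th/(R_th + R_L); requiring this ≤ 0.0130 gives R_L ≥ R_th(1/0.0130 − 1) = 9.994 × 75.92 = 759 kΩ.

R_L(min) ≈ 759 kΩ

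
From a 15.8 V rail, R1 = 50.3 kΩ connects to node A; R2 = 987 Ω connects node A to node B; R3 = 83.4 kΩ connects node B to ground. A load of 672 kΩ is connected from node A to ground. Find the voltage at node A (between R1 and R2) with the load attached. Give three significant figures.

V ≈ 9.46 V

Below node A the series string R2+R3 = 84390 Ω sits in parallel with the 672000 Ω load: 74970 Ω.
V_A = 15.8 × 74970/(50300 + 74970) = 9.46 V.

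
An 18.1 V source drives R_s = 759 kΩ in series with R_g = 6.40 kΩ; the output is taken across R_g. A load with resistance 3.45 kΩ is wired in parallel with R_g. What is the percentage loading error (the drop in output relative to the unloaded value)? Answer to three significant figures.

Unloaded V = 18.1 × 6.40/765.4 = 0.1513 V.
Loaded: R_g‖R_L = 2.242 kΩ, giving V = 18.1 × 2.242/761.2 = 0.05330 V.
Drop = (0.1513 − 0.05330) / 0.1513 = 64.8 %.

64.8 %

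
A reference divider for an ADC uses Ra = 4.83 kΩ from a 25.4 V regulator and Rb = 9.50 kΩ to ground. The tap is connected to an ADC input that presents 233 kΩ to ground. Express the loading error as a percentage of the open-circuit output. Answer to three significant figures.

The divider's output (Thévenin) resistance is Ra‖Rb = 3.202 kΩ.
Fractional drop under load = R_th/(R_th + R_L) = 3.202 / (3.202 + 233) = 0.01356.
So the output falls by 1.36 %.

1.36 %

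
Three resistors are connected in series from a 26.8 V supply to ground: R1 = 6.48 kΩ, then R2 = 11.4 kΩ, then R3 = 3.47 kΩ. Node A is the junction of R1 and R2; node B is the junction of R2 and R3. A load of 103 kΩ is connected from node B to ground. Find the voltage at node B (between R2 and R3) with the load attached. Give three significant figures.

At node B, R3 is in parallel with the load: R3‖R_L = 3.357 kΩ.
Below node A the resistance is R2 + (R3‖R_L) = 14.76 kΩ, so V_A = 26.8 × 14.76/21.24 = 18.62 V.
Then V_B = V_A × (R3‖R_L)/(R2 + R3‖R_L) = 18.62 × 3.357/14.76 = 4.24 V.

V ≈ 4.24 V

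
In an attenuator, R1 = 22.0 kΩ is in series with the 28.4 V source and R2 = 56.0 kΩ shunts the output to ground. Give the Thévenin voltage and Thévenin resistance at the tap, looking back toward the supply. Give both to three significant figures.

V_th is the open-circuit tap voltage: 28.4 × 56.0/(22.0 + 56.0) = 20.4 V.
With the supply zeroed, R1 and R2 appear in parallel from the tap: R_th = R1‖R2 = (22.0 × 56.0)/78.00 = 15.8 kΩ.

V_th = 20.4 V, R_th = 15.8 kΩ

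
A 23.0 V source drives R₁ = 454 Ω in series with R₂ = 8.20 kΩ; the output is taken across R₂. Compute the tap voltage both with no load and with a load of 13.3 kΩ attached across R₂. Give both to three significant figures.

Open-circuit: V = 23.0 × 8200/(454 + 8200) = 21.8 V.
With the load, R₂ becomes R₂‖R_L = 5073 Ω, so V = 23.0 × 5073/5527 = 21.1 V.

Unloaded: 21.8 V; loaded: 21.1 V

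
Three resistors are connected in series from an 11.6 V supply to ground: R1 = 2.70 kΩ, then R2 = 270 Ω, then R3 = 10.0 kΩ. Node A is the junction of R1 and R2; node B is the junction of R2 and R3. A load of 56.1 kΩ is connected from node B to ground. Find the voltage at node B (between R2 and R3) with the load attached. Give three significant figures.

At node B, R3 is in parallel with the load: R3‖R_L = 8487 Ω.
Below node A the resistance is R2 + (R3‖R_L) = 8757 Ω, so V_A = 11.6 × 8757/11460 = 8.866 V.
Then V_B = V_A × (R3‖R_L)/(R2 + R3‖R_L) = 8.866 × 8487/8757 = 8.59 V.

V ≈ 8.59 V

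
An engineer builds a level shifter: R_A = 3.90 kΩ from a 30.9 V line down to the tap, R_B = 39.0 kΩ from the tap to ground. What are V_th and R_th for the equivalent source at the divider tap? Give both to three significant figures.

V_th is the open-circuit tap voltage: 30.9 × 39.0/(3.90 + 39.0) = 28.1 V.
With the supply zeroed, R_A and R_B appear in parallel from the tap: R_th = R_A‖R_B = (3.90 × 39.0)/42.90 = 3.55 kΩ.

V_th = 28.1 V, R_th = 3.55 kΩ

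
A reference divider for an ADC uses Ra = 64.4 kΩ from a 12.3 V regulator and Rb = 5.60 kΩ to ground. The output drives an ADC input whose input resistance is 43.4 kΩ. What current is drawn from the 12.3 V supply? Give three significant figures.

Rb‖R_L = 4.960 kΩ, so the source sees Ra + Rb‖R_L = 69.36 kΩ.
I = 12.3 V / 69.36 kΩ = 0.177 mA.

I ≈ 0.177 mA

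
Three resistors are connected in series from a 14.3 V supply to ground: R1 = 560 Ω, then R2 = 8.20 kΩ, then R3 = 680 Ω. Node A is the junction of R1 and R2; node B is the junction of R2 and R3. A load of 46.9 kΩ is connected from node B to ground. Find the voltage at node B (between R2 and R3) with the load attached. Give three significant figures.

V ≈ 1.02 V

At node B, R3 is in parallel with the load: R3‖R_L = 670.3 Ω.
Below node A the resistance is R2 + (R3‖R_L) = 8870 Ω, so V_A = 14.3 × 8870/9430 = 13.45 V.
Then V_B = V_A × (R3‖R_L)/(R2 + R3‖R_L) = 13.45 × 670.3/8870 = 1.02 V.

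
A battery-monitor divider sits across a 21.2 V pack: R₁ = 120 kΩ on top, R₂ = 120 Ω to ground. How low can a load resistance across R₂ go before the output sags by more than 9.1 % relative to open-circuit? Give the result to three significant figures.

Output resistance R_th = R₁‖R₂ = (120000 × 120)/120100 = 119.9 Ω.
The fractional drop is R_th/(R_th + R_L); requiring this ≤ 0.0910 gives R_L ≥ R_th(1/0.0910 − 1) = 119.9 × 9.989 = 1.20 kΩ.

R_L(min) ≈ 1.20 kΩ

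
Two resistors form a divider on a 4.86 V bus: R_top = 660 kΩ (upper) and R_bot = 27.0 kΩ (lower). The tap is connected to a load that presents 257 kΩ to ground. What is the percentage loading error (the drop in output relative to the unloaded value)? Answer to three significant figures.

The divider's output (Thévenin) resistance is R_top‖R_bot = 25.94 kΩ.
Fractional drop under load = R_th/(R_th + R_L) = 25.94 / (25.94 + 257) = 0.09168.
So the output falls by 9.17 %.

9.17 %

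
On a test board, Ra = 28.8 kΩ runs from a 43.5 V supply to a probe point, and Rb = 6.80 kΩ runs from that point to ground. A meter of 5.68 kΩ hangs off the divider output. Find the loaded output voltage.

V_out ≈ 4.22 V

The load sits in parallel with Rb: Rb‖R_L = (6.80 × 5.68) / (6.80 + 5.68) = 3.095 kΩ.
V_out = 43.5 × 3.095 / (28.8 + 3.095) = 43.5 × 3.095/31.89 = 4.22 V.
(Unloaded it would have been 8.31 V.)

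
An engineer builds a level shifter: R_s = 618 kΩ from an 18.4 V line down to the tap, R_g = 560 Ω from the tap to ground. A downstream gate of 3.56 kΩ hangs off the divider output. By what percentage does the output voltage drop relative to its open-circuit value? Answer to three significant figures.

13.6 %

Unloaded V = 18.4 × 560/618600 = 0.016658 V.
Loaded: R_g‖R_L = 483.9 Ω, giving V = 18.4 × 483.9/618500 = 0.014396 V.
Drop = (0.016658 − 0.014396) / 0.016658 = 13.6 %.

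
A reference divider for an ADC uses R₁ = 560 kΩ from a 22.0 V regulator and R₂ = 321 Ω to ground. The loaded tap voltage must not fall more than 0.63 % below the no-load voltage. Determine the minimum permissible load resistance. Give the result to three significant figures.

R_L(min) ≈ 50.6 kΩ

Output resistance R_th = R₁‖R₂ = (560000 × 321)/560300 = 320.8 Ω.
The fractional drop is R_th/(R_th + R_L); requiring this ≤ 0.00630 gives R_L ≥ R_th(1/0.00630 − 1) = 320.8 × 157.7 = 50.6 kΩ.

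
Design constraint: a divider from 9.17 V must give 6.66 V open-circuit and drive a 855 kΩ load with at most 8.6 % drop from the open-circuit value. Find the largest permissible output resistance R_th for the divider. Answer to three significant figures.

Loading drop = R_th/(R_th + R_L) ≤ 0.0860, so R_th ≤ R_L · ε/(1−ε) = 855 kΩ × 0.0860/0.9140 = 80.4 kΩ.
(Any R1, R2 with R2/(R1+R2) = 0.726 and R1‖R2 ≤ 80.4 kΩ will meet the spec.)

R_th ≤ 80.4 kΩ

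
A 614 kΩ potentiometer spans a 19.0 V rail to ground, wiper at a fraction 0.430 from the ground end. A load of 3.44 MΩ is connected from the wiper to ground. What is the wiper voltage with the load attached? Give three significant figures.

V ≈ 7.83 V

The wiper splits the pot into (1−α)R = 350.0 kΩ above and αR = 264.0 kΩ below.
Lower section ‖ load = 245.2 kΩ.
V_wiper = 19.0 × 245.2/(350.0 + 245.2) = 7.83 V.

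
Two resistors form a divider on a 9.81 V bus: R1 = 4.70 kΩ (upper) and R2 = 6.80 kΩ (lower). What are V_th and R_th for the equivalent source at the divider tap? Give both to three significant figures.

V_th is the open-circuit tap voltage: 9.81 × 6.80/(4.70 + 6.80) = 5.80 V.
With the supply zeroed, R1 and R2 appear in parallel from the tap: R_th = R1‖R2 = (4.70 × 6.80)/11.50 = 2.78 kΩ.

V_th = 5.80 V, R_th = 2.78 kΩ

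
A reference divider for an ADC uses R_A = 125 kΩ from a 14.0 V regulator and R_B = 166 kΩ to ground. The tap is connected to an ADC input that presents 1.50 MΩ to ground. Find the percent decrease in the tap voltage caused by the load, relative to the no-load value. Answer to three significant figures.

4.54 %

The divider's output (Thévenin) resistance is R_A‖R_B = 71.31 kΩ.
Fractional drop under load = R_th/(R_th + R_L) = 71.31 / (71.31 + 1500) = 0.04538.
So the output falls by 4.54 %.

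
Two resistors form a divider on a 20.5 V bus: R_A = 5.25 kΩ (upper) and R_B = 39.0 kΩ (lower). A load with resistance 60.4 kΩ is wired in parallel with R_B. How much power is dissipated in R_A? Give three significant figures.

Total resistance from the source is R_A + (R_B‖R_L) = 28.95 kΩ, so I = 20.5/28.95 kΩ = 0.7082 mA.
P = I²·R_A = (0.7082 mA)² × 5.25 kΩ = 2.63 mW.

P ≈ 2.63 mW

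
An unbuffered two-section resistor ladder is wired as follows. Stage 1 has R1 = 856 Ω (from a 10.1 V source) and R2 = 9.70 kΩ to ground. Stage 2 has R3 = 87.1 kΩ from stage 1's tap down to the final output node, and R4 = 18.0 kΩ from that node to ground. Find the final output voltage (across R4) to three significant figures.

V_out ≈ 1.58 V

Stage 2 presents R3+R4 = 105100 Ω as a load on stage 1's tap.
Stage 1's lower leg becomes R2‖(R3+R4) = 8880 Ω, so V_mid = 10.1 × 8880/9736 = 9.212 V.
Stage 2 is itself unloaded: V_out = V_mid × R4/(R3+R4) = 9.212 × 18000/105100 = 1.58 V.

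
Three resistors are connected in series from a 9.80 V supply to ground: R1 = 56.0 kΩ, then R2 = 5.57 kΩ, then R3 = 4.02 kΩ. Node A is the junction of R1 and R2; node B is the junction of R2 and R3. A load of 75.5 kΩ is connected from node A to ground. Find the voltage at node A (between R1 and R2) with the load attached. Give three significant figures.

Below node A the series string R2+R3 = 9.590 kΩ sits in parallel with the 75.5 kΩ load: 8.509 kΩ.
V_A = 9.80 × 8.509/(56.0 + 8.509) = 1.29 V.

V ≈ 1.29 V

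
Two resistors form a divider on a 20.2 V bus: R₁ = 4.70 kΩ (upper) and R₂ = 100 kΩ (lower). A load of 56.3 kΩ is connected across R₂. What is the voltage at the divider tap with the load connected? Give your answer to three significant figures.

V_out ≈ 17.9 V

The load sits in parallel with R₂: R₂‖R_L = (100 × 56.3) / (100 + 56.3) = 36.02 kΩ.
V_out = 20.2 × 36.02 / (4.70 + 36.02) = 20.2 × 36.02/40.72 = 17.9 V.
(Unloaded it would have been 19.3 V.)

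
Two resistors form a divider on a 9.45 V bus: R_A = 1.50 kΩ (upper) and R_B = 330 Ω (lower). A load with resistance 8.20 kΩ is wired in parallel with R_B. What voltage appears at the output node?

The load sits in parallel with R_B: R_B‖R_L = (330 × 8200) / (330 + 8200) = 317.2 Ω.
V_out = 9.45 × 317.2 / (1500 + 317.2) = 9.45 × 317.2/1817 = 1.65 V.
(Unloaded it would have been 1.70 V.)

V_out ≈ 1.65 V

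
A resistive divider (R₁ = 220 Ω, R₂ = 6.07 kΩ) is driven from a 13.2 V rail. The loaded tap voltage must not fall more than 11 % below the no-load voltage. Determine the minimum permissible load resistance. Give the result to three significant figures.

Output resistance R_th = R₁‖R₂ = (220 × 6070)/6290 = 212.3 Ω.
The fractional drop is R_th/(R_th + R_L); requiring this ≤ 0.110 gives R_L ≥ R_th(1/0.110 − 1) = 212.3 × 8.091 = 1.72 kΩ.

R_L(min) ≈ 1.72 kΩ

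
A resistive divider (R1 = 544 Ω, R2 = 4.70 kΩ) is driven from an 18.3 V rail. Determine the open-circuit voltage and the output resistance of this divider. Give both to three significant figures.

V_th is the open-circuit tap voltage: 18.3 × 4700/(544 + 4700) = 16.4 V.
With the supply zeroed, R1 and R2 appear in parallel from the tap: R_th = R1‖R2 = (544 × 4700)/5244 = 488 Ω.

V_th = 16.4 V, R_th = 488 Ω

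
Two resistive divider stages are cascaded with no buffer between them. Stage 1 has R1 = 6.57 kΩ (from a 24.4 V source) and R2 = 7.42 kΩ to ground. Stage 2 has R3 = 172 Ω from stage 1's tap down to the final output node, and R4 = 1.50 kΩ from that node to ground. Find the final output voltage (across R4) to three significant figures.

V_out ≈ 3.76 V

Stage 2 presents R3+R4 = 1672 Ω as a load on stage 1's tap.
Stage 1's lower leg becomes R2‖(R3+R4) = 1365 Ω, so V_mid = 24.4 × 1365/7935 = 4.196 V.
Stage 2 is itself unloaded: V_out = V_mid × R4/(R3+R4) = 4.196 × 1500/1672 = 3.76 V.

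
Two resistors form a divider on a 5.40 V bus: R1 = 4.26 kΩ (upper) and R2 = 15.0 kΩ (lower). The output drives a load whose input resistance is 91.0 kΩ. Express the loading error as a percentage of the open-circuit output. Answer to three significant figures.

The divider's output (Thévenin) resistance is R1‖R2 = 3.318 kΩ.
Fractional drop under load = R_th/(R_th + R_L) = 3.318 / (3.318 + 91.0) = 0.03518.
So the output falls by 3.52 %.

3.52 %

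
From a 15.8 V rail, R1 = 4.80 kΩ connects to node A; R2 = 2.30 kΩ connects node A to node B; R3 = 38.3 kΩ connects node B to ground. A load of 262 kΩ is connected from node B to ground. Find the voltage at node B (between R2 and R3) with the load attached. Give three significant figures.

V ≈ 13.0 V

At node B, R3 is in parallel with the load: R3‖R_L = 33.42 kΩ.
Below node A the resistance is R2 + (R3‖R_L) = 35.72 kΩ, so V_A = 15.8 × 35.72/40.52 = 13.93 V.
Then V_B = V_A × (R3‖R_L)/(R2 + R3‖R_L) = 13.93 × 33.42/35.72 = 13.0 V.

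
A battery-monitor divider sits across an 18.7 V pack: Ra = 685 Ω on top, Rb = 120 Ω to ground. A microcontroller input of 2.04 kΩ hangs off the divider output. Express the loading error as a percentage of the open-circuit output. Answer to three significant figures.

4.77 %

The divider's output (Thévenin) resistance is Ra‖Rb = 102.1 Ω.
Fractional drop under load = R_th/(R_th + R_L) = 102.1 / (102.1 + 2040) = 0.04767.
So the output falls by 4.77 %.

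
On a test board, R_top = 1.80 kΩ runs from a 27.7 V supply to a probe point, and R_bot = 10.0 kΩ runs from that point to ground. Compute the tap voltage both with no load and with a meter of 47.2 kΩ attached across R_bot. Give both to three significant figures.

Open-circuit: V = 27.7 × 10.0/(1.80 + 10.0) = 23.5 V.
With the load, R_bot becomes R_bot‖R_L = 8.252 kΩ, so V = 27.7 × 8.252/10.05 = 22.7 V.

Unloaded: 23.5 V; loaded: 22.7 V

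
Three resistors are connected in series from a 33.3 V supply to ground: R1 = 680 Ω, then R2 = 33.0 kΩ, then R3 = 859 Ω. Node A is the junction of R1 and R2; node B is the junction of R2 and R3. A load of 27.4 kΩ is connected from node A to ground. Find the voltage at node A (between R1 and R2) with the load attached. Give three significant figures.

V ≈ 31.9 V

Below node A the series string R2+R3 = 33860 Ω sits in parallel with the 27400 Ω load: 15140 Ω.
V_A = 33.3 × 15140/(680 + 15140) = 31.9 V.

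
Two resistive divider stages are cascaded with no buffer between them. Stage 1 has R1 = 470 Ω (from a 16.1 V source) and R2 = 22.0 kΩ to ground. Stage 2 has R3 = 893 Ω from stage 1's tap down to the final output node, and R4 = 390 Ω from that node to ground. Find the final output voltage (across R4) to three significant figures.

V_out ≈ 3.53 V

Stage 2 presents R3+R4 = 1283 Ω as a load on stage 1's tap.
Stage 1's lower leg becomes R2‖(R3+R4) = 1212 Ω, so V_mid = 16.1 × 1212/1682 = 11.60 V.
Stage 2 is itself unloaded: V_out = V_mid × R4/(R3+R4) = 11.60 × 390/1283 = 3.53 V.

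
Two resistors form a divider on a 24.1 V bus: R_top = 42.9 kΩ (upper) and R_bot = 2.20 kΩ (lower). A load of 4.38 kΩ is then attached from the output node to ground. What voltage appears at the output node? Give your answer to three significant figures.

The load sits in parallel with R_bot: R_bot‖R_L = (2.20 × 4.38) / (2.20 + 4.38) = 1.464 kΩ.
V_out = 24.1 × 1.464 / (42.9 + 1.464) = 24.1 × 1.464/44.36 = 0.796 V.

V_out ≈ 0.796 V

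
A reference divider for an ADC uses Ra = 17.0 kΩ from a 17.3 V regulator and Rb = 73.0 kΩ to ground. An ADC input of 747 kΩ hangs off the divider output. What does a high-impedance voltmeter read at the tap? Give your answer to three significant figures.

The load sits in parallel with Rb: Rb‖R_L = (73.0 × 747) / (73.0 + 747) = 66.50 kΩ.
V_out = 17.3 × 66.50 / (17.0 + 66.50) = 17.3 × 66.50/83.50 = 13.8 V.

V_out ≈ 13.8 V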